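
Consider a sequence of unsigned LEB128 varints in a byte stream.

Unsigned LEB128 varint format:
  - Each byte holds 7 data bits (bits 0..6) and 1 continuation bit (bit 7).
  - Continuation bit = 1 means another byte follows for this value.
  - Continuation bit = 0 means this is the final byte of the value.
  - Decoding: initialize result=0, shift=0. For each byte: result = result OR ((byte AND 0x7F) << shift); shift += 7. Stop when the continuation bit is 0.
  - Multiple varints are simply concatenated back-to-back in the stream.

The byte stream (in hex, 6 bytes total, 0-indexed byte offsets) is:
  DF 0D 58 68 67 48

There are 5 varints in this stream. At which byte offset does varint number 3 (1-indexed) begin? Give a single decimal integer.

Answer: 3

Derivation:
  byte[0]=0xDF cont=1 payload=0x5F=95: acc |= 95<<0 -> acc=95 shift=7
  byte[1]=0x0D cont=0 payload=0x0D=13: acc |= 13<<7 -> acc=1759 shift=14 [end]
Varint 1: bytes[0:2] = DF 0D -> value 1759 (2 byte(s))
  byte[2]=0x58 cont=0 payload=0x58=88: acc |= 88<<0 -> acc=88 shift=7 [end]
Varint 2: bytes[2:3] = 58 -> value 88 (1 byte(s))
  byte[3]=0x68 cont=0 payload=0x68=104: acc |= 104<<0 -> acc=104 shift=7 [end]
Varint 3: bytes[3:4] = 68 -> value 104 (1 byte(s))
  byte[4]=0x67 cont=0 payload=0x67=103: acc |= 103<<0 -> acc=103 shift=7 [end]
Varint 4: bytes[4:5] = 67 -> value 103 (1 byte(s))
  byte[5]=0x48 cont=0 payload=0x48=72: acc |= 72<<0 -> acc=72 shift=7 [end]
Varint 5: bytes[5:6] = 48 -> value 72 (1 byte(s))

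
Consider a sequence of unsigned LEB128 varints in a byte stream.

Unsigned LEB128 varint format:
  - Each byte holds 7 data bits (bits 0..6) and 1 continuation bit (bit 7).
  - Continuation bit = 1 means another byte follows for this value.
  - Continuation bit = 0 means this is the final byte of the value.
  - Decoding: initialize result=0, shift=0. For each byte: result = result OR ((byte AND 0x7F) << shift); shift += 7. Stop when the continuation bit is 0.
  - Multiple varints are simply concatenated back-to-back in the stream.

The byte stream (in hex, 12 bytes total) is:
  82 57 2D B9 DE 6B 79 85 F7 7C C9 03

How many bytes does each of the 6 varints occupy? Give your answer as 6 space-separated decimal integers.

  byte[0]=0x82 cont=1 payload=0x02=2: acc |= 2<<0 -> acc=2 shift=7
  byte[1]=0x57 cont=0 payload=0x57=87: acc |= 87<<7 -> acc=11138 shift=14 [end]
Varint 1: bytes[0:2] = 82 57 -> value 11138 (2 byte(s))
  byte[2]=0x2D cont=0 payload=0x2D=45: acc |= 45<<0 -> acc=45 shift=7 [end]
Varint 2: bytes[2:3] = 2D -> value 45 (1 byte(s))
  byte[3]=0xB9 cont=1 payload=0x39=57: acc |= 57<<0 -> acc=57 shift=7
  byte[4]=0xDE cont=1 payload=0x5E=94: acc |= 94<<7 -> acc=12089 shift=14
  byte[5]=0x6B cont=0 payload=0x6B=107: acc |= 107<<14 -> acc=1765177 shift=21 [end]
Varint 3: bytes[3:6] = B9 DE 6B -> value 1765177 (3 byte(s))
  byte[6]=0x79 cont=0 payload=0x79=121: acc |= 121<<0 -> acc=121 shift=7 [end]
Varint 4: bytes[6:7] = 79 -> value 121 (1 byte(s))
  byte[7]=0x85 cont=1 payload=0x05=5: acc |= 5<<0 -> acc=5 shift=7
  byte[8]=0xF7 cont=1 payload=0x77=119: acc |= 119<<7 -> acc=15237 shift=14
  byte[9]=0x7C cont=0 payload=0x7C=124: acc |= 124<<14 -> acc=2046853 shift=21 [end]
Varint 5: bytes[7:10] = 85 F7 7C -> value 2046853 (3 byte(s))
  byte[10]=0xC9 cont=1 payload=0x49=73: acc |= 73<<0 -> acc=73 shift=7
  byte[11]=0x03 cont=0 payload=0x03=3: acc |= 3<<7 -> acc=457 shift=14 [end]
Varint 6: bytes[10:12] = C9 03 -> value 457 (2 byte(s))

Answer: 2 1 3 1 3 2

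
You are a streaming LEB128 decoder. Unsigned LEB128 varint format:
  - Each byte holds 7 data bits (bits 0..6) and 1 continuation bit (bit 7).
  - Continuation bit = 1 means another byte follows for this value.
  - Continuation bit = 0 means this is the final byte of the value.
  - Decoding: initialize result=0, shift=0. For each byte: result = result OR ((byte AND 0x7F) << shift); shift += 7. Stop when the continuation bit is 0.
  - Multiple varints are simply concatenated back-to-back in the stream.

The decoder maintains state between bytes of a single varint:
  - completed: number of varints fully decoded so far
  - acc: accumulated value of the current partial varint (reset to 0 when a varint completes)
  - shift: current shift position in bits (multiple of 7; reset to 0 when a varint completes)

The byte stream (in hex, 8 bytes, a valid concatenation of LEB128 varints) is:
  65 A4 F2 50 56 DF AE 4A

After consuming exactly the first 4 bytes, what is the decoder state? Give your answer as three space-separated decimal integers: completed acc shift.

byte[0]=0x65 cont=0 payload=0x65: varint #1 complete (value=101); reset -> completed=1 acc=0 shift=0
byte[1]=0xA4 cont=1 payload=0x24: acc |= 36<<0 -> completed=1 acc=36 shift=7
byte[2]=0xF2 cont=1 payload=0x72: acc |= 114<<7 -> completed=1 acc=14628 shift=14
byte[3]=0x50 cont=0 payload=0x50: varint #2 complete (value=1325348); reset -> completed=2 acc=0 shift=0

Answer: 2 0 0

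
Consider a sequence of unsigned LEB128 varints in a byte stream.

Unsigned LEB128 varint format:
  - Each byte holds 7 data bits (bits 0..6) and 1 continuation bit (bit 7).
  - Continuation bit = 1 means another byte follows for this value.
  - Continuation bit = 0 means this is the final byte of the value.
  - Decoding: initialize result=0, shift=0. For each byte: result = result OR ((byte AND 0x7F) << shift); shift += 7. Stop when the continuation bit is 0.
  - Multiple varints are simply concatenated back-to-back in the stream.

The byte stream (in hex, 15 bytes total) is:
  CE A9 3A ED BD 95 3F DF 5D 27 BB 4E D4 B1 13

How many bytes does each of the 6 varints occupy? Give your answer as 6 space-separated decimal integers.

Answer: 3 4 2 1 2 3

Derivation:
  byte[0]=0xCE cont=1 payload=0x4E=78: acc |= 78<<0 -> acc=78 shift=7
  byte[1]=0xA9 cont=1 payload=0x29=41: acc |= 41<<7 -> acc=5326 shift=14
  byte[2]=0x3A cont=0 payload=0x3A=58: acc |= 58<<14 -> acc=955598 shift=21 [end]
Varint 1: bytes[0:3] = CE A9 3A -> value 955598 (3 byte(s))
  byte[3]=0xED cont=1 payload=0x6D=109: acc |= 109<<0 -> acc=109 shift=7
  byte[4]=0xBD cont=1 payload=0x3D=61: acc |= 61<<7 -> acc=7917 shift=14
  byte[5]=0x95 cont=1 payload=0x15=21: acc |= 21<<14 -> acc=351981 shift=21
  byte[6]=0x3F cont=0 payload=0x3F=63: acc |= 63<<21 -> acc=132472557 shift=28 [end]
Varint 2: bytes[3:7] = ED BD 95 3F -> value 132472557 (4 byte(s))
  byte[7]=0xDF cont=1 payload=0x5F=95: acc |= 95<<0 -> acc=95 shift=7
  byte[8]=0x5D cont=0 payload=0x5D=93: acc |= 93<<7 -> acc=11999 shift=14 [end]
Varint 3: bytes[7:9] = DF 5D -> value 11999 (2 byte(s))
  byte[9]=0x27 cont=0 payload=0x27=39: acc |= 39<<0 -> acc=39 shift=7 [end]
Varint 4: bytes[9:10] = 27 -> value 39 (1 byte(s))
  byte[10]=0xBB cont=1 payload=0x3B=59: acc |= 59<<0 -> acc=59 shift=7
  byte[11]=0x4E cont=0 payload=0x4E=78: acc |= 78<<7 -> acc=10043 shift=14 [end]
Varint 5: bytes[10:12] = BB 4E -> value 10043 (2 byte(s))
  byte[12]=0xD4 cont=1 payload=0x54=84: acc |= 84<<0 -> acc=84 shift=7
  byte[13]=0xB1 cont=1 payload=0x31=49: acc |= 49<<7 -> acc=6356 shift=14
  byte[14]=0x13 cont=0 payload=0x13=19: acc |= 19<<14 -> acc=317652 shift=21 [end]
Varint 6: bytes[12:15] = D4 B1 13 -> value 317652 (3 byte(s))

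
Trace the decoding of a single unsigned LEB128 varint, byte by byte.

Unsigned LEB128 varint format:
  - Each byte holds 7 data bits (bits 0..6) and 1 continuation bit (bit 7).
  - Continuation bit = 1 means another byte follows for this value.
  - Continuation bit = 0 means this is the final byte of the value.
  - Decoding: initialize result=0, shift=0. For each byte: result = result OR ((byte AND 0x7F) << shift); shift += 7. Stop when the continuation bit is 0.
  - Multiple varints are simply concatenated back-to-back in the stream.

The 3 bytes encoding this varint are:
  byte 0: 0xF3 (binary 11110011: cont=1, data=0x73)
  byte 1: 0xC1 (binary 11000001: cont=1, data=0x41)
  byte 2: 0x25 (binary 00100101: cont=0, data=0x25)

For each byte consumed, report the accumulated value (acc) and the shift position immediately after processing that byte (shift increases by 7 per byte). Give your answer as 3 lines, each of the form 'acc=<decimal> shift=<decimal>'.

Answer: acc=115 shift=7
acc=8435 shift=14
acc=614643 shift=21

Derivation:
byte 0=0xF3: payload=0x73=115, contrib = 115<<0 = 115; acc -> 115, shift -> 7
byte 1=0xC1: payload=0x41=65, contrib = 65<<7 = 8320; acc -> 8435, shift -> 14
byte 2=0x25: payload=0x25=37, contrib = 37<<14 = 606208; acc -> 614643, shift -> 21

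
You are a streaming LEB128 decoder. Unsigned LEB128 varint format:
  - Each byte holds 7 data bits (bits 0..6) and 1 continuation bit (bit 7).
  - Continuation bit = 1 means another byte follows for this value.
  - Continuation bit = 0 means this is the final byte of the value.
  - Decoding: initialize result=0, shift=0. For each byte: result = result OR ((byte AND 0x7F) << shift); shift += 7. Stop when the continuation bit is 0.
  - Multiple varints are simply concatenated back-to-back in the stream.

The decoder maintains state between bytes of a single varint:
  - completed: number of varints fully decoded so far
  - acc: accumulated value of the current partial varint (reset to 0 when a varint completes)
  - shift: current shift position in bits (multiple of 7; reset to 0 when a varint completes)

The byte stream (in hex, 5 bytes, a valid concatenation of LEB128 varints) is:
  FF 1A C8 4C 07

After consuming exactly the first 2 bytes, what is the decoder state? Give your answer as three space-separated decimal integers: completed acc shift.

byte[0]=0xFF cont=1 payload=0x7F: acc |= 127<<0 -> completed=0 acc=127 shift=7
byte[1]=0x1A cont=0 payload=0x1A: varint #1 complete (value=3455); reset -> completed=1 acc=0 shift=0

Answer: 1 0 0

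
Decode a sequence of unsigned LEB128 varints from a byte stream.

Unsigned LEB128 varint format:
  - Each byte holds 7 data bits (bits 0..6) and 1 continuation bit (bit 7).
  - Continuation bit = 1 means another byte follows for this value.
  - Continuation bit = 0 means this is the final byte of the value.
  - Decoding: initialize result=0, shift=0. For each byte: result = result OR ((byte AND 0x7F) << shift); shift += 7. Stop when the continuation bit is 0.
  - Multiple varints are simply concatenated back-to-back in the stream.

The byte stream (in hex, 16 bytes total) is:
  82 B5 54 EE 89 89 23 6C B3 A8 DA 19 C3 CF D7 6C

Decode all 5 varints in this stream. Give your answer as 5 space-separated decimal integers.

Answer: 1383042 73549038 108 53908531 227928003

Derivation:
  byte[0]=0x82 cont=1 payload=0x02=2: acc |= 2<<0 -> acc=2 shift=7
  byte[1]=0xB5 cont=1 payload=0x35=53: acc |= 53<<7 -> acc=6786 shift=14
  byte[2]=0x54 cont=0 payload=0x54=84: acc |= 84<<14 -> acc=1383042 shift=21 [end]
Varint 1: bytes[0:3] = 82 B5 54 -> value 1383042 (3 byte(s))
  byte[3]=0xEE cont=1 payload=0x6E=110: acc |= 110<<0 -> acc=110 shift=7
  byte[4]=0x89 cont=1 payload=0x09=9: acc |= 9<<7 -> acc=1262 shift=14
  byte[5]=0x89 cont=1 payload=0x09=9: acc |= 9<<14 -> acc=148718 shift=21
  byte[6]=0x23 cont=0 payload=0x23=35: acc |= 35<<21 -> acc=73549038 shift=28 [end]
Varint 2: bytes[3:7] = EE 89 89 23 -> value 73549038 (4 byte(s))
  byte[7]=0x6C cont=0 payload=0x6C=108: acc |= 108<<0 -> acc=108 shift=7 [end]
Varint 3: bytes[7:8] = 6C -> value 108 (1 byte(s))
  byte[8]=0xB3 cont=1 payload=0x33=51: acc |= 51<<0 -> acc=51 shift=7
  byte[9]=0xA8 cont=1 payload=0x28=40: acc |= 40<<7 -> acc=5171 shift=14
  byte[10]=0xDA cont=1 payload=0x5A=90: acc |= 90<<14 -> acc=1479731 shift=21
  byte[11]=0x19 cont=0 payload=0x19=25: acc |= 25<<21 -> acc=53908531 shift=28 [end]
Varint 4: bytes[8:12] = B3 A8 DA 19 -> value 53908531 (4 byte(s))
  byte[12]=0xC3 cont=1 payload=0x43=67: acc |= 67<<0 -> acc=67 shift=7
  byte[13]=0xCF cont=1 payload=0x4F=79: acc |= 79<<7 -> acc=10179 shift=14
  byte[14]=0xD7 cont=1 payload=0x57=87: acc |= 87<<14 -> acc=1435587 shift=21
  byte[15]=0x6C cont=0 payload=0x6C=108: acc |= 108<<21 -> acc=227928003 shift=28 [end]
Varint 5: bytes[12:16] = C3 CF D7 6C -> value 227928003 (4 byte(s))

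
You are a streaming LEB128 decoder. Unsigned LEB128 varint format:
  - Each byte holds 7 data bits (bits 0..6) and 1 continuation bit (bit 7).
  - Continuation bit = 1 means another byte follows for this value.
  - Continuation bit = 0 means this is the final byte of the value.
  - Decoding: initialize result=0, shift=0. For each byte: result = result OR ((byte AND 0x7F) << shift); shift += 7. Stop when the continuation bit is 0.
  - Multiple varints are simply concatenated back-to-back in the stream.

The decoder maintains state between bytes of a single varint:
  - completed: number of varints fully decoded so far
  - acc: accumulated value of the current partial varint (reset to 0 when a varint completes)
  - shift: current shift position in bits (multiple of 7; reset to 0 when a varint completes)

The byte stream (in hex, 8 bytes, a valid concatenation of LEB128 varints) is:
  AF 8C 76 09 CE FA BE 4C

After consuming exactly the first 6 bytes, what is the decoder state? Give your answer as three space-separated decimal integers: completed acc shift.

byte[0]=0xAF cont=1 payload=0x2F: acc |= 47<<0 -> completed=0 acc=47 shift=7
byte[1]=0x8C cont=1 payload=0x0C: acc |= 12<<7 -> completed=0 acc=1583 shift=14
byte[2]=0x76 cont=0 payload=0x76: varint #1 complete (value=1934895); reset -> completed=1 acc=0 shift=0
byte[3]=0x09 cont=0 payload=0x09: varint #2 complete (value=9); reset -> completed=2 acc=0 shift=0
byte[4]=0xCE cont=1 payload=0x4E: acc |= 78<<0 -> completed=2 acc=78 shift=7
byte[5]=0xFA cont=1 payload=0x7A: acc |= 122<<7 -> completed=2 acc=15694 shift=14

Answer: 2 15694 14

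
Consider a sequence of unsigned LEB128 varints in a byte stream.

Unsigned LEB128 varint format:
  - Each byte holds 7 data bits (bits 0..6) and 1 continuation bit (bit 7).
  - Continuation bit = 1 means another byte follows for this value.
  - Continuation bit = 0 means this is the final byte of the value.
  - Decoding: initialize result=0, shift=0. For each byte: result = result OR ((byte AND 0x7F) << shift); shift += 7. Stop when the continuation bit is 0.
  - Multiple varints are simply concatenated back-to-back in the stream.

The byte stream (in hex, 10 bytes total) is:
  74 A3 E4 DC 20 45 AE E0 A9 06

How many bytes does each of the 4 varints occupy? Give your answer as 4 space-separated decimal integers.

Answer: 1 4 1 4

Derivation:
  byte[0]=0x74 cont=0 payload=0x74=116: acc |= 116<<0 -> acc=116 shift=7 [end]
Varint 1: bytes[0:1] = 74 -> value 116 (1 byte(s))
  byte[1]=0xA3 cont=1 payload=0x23=35: acc |= 35<<0 -> acc=35 shift=7
  byte[2]=0xE4 cont=1 payload=0x64=100: acc |= 100<<7 -> acc=12835 shift=14
  byte[3]=0xDC cont=1 payload=0x5C=92: acc |= 92<<14 -> acc=1520163 shift=21
  byte[4]=0x20 cont=0 payload=0x20=32: acc |= 32<<21 -> acc=68629027 shift=28 [end]
Varint 2: bytes[1:5] = A3 E4 DC 20 -> value 68629027 (4 byte(s))
  byte[5]=0x45 cont=0 payload=0x45=69: acc |= 69<<0 -> acc=69 shift=7 [end]
Varint 3: bytes[5:6] = 45 -> value 69 (1 byte(s))
  byte[6]=0xAE cont=1 payload=0x2E=46: acc |= 46<<0 -> acc=46 shift=7
  byte[7]=0xE0 cont=1 payload=0x60=96: acc |= 96<<7 -> acc=12334 shift=14
  byte[8]=0xA9 cont=1 payload=0x29=41: acc |= 41<<14 -> acc=684078 shift=21
  byte[9]=0x06 cont=0 payload=0x06=6: acc |= 6<<21 -> acc=13266990 shift=28 [end]
Varint 4: bytes[6:10] = AE E0 A9 06 -> value 13266990 (4 byte(s))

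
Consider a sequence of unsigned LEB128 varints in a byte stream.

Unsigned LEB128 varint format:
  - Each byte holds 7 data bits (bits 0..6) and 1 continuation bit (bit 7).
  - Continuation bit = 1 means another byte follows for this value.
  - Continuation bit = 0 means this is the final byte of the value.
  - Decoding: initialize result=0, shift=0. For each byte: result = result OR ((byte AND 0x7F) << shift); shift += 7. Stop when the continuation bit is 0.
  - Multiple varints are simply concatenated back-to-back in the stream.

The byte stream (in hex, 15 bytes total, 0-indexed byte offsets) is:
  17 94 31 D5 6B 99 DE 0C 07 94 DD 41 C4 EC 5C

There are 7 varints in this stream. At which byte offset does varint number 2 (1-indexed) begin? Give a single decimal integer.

Answer: 1

Derivation:
  byte[0]=0x17 cont=0 payload=0x17=23: acc |= 23<<0 -> acc=23 shift=7 [end]
Varint 1: bytes[0:1] = 17 -> value 23 (1 byte(s))
  byte[1]=0x94 cont=1 payload=0x14=20: acc |= 20<<0 -> acc=20 shift=7
  byte[2]=0x31 cont=0 payload=0x31=49: acc |= 49<<7 -> acc=6292 shift=14 [end]
Varint 2: bytes[1:3] = 94 31 -> value 6292 (2 byte(s))
  byte[3]=0xD5 cont=1 payload=0x55=85: acc |= 85<<0 -> acc=85 shift=7
  byte[4]=0x6B cont=0 payload=0x6B=107: acc |= 107<<7 -> acc=13781 shift=14 [end]
Varint 3: bytes[3:5] = D5 6B -> value 13781 (2 byte(s))
  byte[5]=0x99 cont=1 payload=0x19=25: acc |= 25<<0 -> acc=25 shift=7
  byte[6]=0xDE cont=1 payload=0x5E=94: acc |= 94<<7 -> acc=12057 shift=14
  byte[7]=0x0C cont=0 payload=0x0C=12: acc |= 12<<14 -> acc=208665 shift=21 [end]
Varint 4: bytes[5:8] = 99 DE 0C -> value 208665 (3 byte(s))
  byte[8]=0x07 cont=0 payload=0x07=7: acc |= 7<<0 -> acc=7 shift=7 [end]
Varint 5: bytes[8:9] = 07 -> value 7 (1 byte(s))
  byte[9]=0x94 cont=1 payload=0x14=20: acc |= 20<<0 -> acc=20 shift=7
  byte[10]=0xDD cont=1 payload=0x5D=93: acc |= 93<<7 -> acc=11924 shift=14
  byte[11]=0x41 cont=0 payload=0x41=65: acc |= 65<<14 -> acc=1076884 shift=21 [end]
Varint 6: bytes[9:12] = 94 DD 41 -> value 1076884 (3 byte(s))
  byte[12]=0xC4 cont=1 payload=0x44=68: acc |= 68<<0 -> acc=68 shift=7
  byte[13]=0xEC cont=1 payload=0x6C=108: acc |= 108<<7 -> acc=13892 shift=14
  byte[14]=0x5C cont=0 payload=0x5C=92: acc |= 92<<14 -> acc=1521220 shift=21 [end]
Varint 7: bytes[12:15] = C4 EC 5C -> value 1521220 (3 byte(s))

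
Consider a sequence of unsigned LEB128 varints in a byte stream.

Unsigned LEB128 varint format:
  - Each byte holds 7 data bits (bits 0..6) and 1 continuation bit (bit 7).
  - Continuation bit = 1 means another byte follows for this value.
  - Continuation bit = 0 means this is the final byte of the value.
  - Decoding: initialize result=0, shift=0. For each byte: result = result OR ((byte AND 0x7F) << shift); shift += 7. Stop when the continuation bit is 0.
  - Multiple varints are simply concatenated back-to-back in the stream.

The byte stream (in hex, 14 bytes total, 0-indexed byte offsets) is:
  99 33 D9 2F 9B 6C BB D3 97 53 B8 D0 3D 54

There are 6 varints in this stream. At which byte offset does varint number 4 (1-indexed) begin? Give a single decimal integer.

Answer: 6

Derivation:
  byte[0]=0x99 cont=1 payload=0x19=25: acc |= 25<<0 -> acc=25 shift=7
  byte[1]=0x33 cont=0 payload=0x33=51: acc |= 51<<7 -> acc=6553 shift=14 [end]
Varint 1: bytes[0:2] = 99 33 -> value 6553 (2 byte(s))
  byte[2]=0xD9 cont=1 payload=0x59=89: acc |= 89<<0 -> acc=89 shift=7
  byte[3]=0x2F cont=0 payload=0x2F=47: acc |= 47<<7 -> acc=6105 shift=14 [end]
Varint 2: bytes[2:4] = D9 2F -> value 6105 (2 byte(s))
  byte[4]=0x9B cont=1 payload=0x1B=27: acc |= 27<<0 -> acc=27 shift=7
  byte[5]=0x6C cont=0 payload=0x6C=108: acc |= 108<<7 -> acc=13851 shift=14 [end]
Varint 3: bytes[4:6] = 9B 6C -> value 13851 (2 byte(s))
  byte[6]=0xBB cont=1 payload=0x3B=59: acc |= 59<<0 -> acc=59 shift=7
  byte[7]=0xD3 cont=1 payload=0x53=83: acc |= 83<<7 -> acc=10683 shift=14
  byte[8]=0x97 cont=1 payload=0x17=23: acc |= 23<<14 -> acc=387515 shift=21
  byte[9]=0x53 cont=0 payload=0x53=83: acc |= 83<<21 -> acc=174451131 shift=28 [end]
Varint 4: bytes[6:10] = BB D3 97 53 -> value 174451131 (4 byte(s))
  byte[10]=0xB8 cont=1 payload=0x38=56: acc |= 56<<0 -> acc=56 shift=7
  byte[11]=0xD0 cont=1 payload=0x50=80: acc |= 80<<7 -> acc=10296 shift=14
  byte[12]=0x3D cont=0 payload=0x3D=61: acc |= 61<<14 -> acc=1009720 shift=21 [end]
Varint 5: bytes[10:13] = B8 D0 3D -> value 1009720 (3 byte(s))
  byte[13]=0x54 cont=0 payload=0x54=84: acc |= 84<<0 -> acc=84 shift=7 [end]
Varint 6: bytes[13:14] = 54 -> value 84 (1 byte(s))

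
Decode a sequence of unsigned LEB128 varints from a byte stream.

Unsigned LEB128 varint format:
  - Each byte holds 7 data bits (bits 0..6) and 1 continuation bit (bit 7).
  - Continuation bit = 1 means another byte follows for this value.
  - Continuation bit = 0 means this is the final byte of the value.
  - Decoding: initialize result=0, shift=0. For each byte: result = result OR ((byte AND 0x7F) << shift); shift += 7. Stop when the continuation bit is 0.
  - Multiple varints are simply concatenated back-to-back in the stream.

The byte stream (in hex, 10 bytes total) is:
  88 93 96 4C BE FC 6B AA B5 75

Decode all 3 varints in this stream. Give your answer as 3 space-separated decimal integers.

Answer: 159746440 1769022 1923754

Derivation:
  byte[0]=0x88 cont=1 payload=0x08=8: acc |= 8<<0 -> acc=8 shift=7
  byte[1]=0x93 cont=1 payload=0x13=19: acc |= 19<<7 -> acc=2440 shift=14
  byte[2]=0x96 cont=1 payload=0x16=22: acc |= 22<<14 -> acc=362888 shift=21
  byte[3]=0x4C cont=0 payload=0x4C=76: acc |= 76<<21 -> acc=159746440 shift=28 [end]
Varint 1: bytes[0:4] = 88 93 96 4C -> value 159746440 (4 byte(s))
  byte[4]=0xBE cont=1 payload=0x3E=62: acc |= 62<<0 -> acc=62 shift=7
  byte[5]=0xFC cont=1 payload=0x7C=124: acc |= 124<<7 -> acc=15934 shift=14
  byte[6]=0x6B cont=0 payload=0x6B=107: acc |= 107<<14 -> acc=1769022 shift=21 [end]
Varint 2: bytes[4:7] = BE FC 6B -> value 1769022 (3 byte(s))
  byte[7]=0xAA cont=1 payload=0x2A=42: acc |= 42<<0 -> acc=42 shift=7
  byte[8]=0xB5 cont=1 payload=0x35=53: acc |= 53<<7 -> acc=6826 shift=14
  byte[9]=0x75 cont=0 payload=0x75=117: acc |= 117<<14 -> acc=1923754 shift=21 [end]
Varint 3: bytes[7:10] = AA B5 75 -> value 1923754 (3 byte(s))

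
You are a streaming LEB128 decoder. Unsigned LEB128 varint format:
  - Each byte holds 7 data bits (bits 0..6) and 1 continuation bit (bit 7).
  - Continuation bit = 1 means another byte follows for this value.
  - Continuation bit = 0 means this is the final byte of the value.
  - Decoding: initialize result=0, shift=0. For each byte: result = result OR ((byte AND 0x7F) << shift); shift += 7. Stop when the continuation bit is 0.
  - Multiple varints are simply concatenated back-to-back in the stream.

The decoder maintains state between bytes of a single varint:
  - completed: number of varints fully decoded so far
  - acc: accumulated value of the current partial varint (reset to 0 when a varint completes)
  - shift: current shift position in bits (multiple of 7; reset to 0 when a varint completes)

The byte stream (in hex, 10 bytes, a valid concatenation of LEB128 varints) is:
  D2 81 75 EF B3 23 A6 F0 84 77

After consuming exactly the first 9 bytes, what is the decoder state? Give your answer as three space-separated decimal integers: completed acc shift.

Answer: 2 79910 21

Derivation:
byte[0]=0xD2 cont=1 payload=0x52: acc |= 82<<0 -> completed=0 acc=82 shift=7
byte[1]=0x81 cont=1 payload=0x01: acc |= 1<<7 -> completed=0 acc=210 shift=14
byte[2]=0x75 cont=0 payload=0x75: varint #1 complete (value=1917138); reset -> completed=1 acc=0 shift=0
byte[3]=0xEF cont=1 payload=0x6F: acc |= 111<<0 -> completed=1 acc=111 shift=7
byte[4]=0xB3 cont=1 payload=0x33: acc |= 51<<7 -> completed=1 acc=6639 shift=14
byte[5]=0x23 cont=0 payload=0x23: varint #2 complete (value=580079); reset -> completed=2 acc=0 shift=0
byte[6]=0xA6 cont=1 payload=0x26: acc |= 38<<0 -> completed=2 acc=38 shift=7
byte[7]=0xF0 cont=1 payload=0x70: acc |= 112<<7 -> completed=2 acc=14374 shift=14
byte[8]=0x84 cont=1 payload=0x04: acc |= 4<<14 -> completed=2 acc=79910 shift=21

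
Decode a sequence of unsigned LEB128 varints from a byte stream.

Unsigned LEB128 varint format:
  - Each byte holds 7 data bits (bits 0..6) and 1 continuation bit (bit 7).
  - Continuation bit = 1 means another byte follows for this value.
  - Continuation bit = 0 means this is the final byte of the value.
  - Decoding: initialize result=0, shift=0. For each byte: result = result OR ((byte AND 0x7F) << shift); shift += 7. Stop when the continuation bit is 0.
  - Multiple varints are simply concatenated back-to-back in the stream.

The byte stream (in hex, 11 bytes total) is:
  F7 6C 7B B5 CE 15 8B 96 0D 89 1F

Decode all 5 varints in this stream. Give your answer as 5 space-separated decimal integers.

  byte[0]=0xF7 cont=1 payload=0x77=119: acc |= 119<<0 -> acc=119 shift=7
  byte[1]=0x6C cont=0 payload=0x6C=108: acc |= 108<<7 -> acc=13943 shift=14 [end]
Varint 1: bytes[0:2] = F7 6C -> value 13943 (2 byte(s))
  byte[2]=0x7B cont=0 payload=0x7B=123: acc |= 123<<0 -> acc=123 shift=7 [end]
Varint 2: bytes[2:3] = 7B -> value 123 (1 byte(s))
  byte[3]=0xB5 cont=1 payload=0x35=53: acc |= 53<<0 -> acc=53 shift=7
  byte[4]=0xCE cont=1 payload=0x4E=78: acc |= 78<<7 -> acc=10037 shift=14
  byte[5]=0x15 cont=0 payload=0x15=21: acc |= 21<<14 -> acc=354101 shift=21 [end]
Varint 3: bytes[3:6] = B5 CE 15 -> value 354101 (3 byte(s))
  byte[6]=0x8B cont=1 payload=0x0B=11: acc |= 11<<0 -> acc=11 shift=7
  byte[7]=0x96 cont=1 payload=0x16=22: acc |= 22<<7 -> acc=2827 shift=14
  byte[8]=0x0D cont=0 payload=0x0D=13: acc |= 13<<14 -> acc=215819 shift=21 [end]
Varint 4: bytes[6:9] = 8B 96 0D -> value 215819 (3 byte(s))
  byte[9]=0x89 cont=1 payload=0x09=9: acc |= 9<<0 -> acc=9 shift=7
  byte[10]=0x1F cont=0 payload=0x1F=31: acc |= 31<<7 -> acc=3977 shift=14 [end]
Varint 5: bytes[9:11] = 89 1F -> value 3977 (2 byte(s))

Answer: 13943 123 354101 215819 3977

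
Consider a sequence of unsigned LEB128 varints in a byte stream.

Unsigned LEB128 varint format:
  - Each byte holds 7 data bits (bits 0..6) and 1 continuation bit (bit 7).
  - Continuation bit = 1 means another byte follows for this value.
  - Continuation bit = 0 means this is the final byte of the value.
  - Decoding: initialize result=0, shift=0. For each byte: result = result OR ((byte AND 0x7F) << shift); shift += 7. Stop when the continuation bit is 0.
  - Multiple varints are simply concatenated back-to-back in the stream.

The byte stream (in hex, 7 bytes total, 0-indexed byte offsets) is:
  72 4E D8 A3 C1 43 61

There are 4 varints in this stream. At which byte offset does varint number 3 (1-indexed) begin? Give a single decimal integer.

  byte[0]=0x72 cont=0 payload=0x72=114: acc |= 114<<0 -> acc=114 shift=7 [end]
Varint 1: bytes[0:1] = 72 -> value 114 (1 byte(s))
  byte[1]=0x4E cont=0 payload=0x4E=78: acc |= 78<<0 -> acc=78 shift=7 [end]
Varint 2: bytes[1:2] = 4E -> value 78 (1 byte(s))
  byte[2]=0xD8 cont=1 payload=0x58=88: acc |= 88<<0 -> acc=88 shift=7
  byte[3]=0xA3 cont=1 payload=0x23=35: acc |= 35<<7 -> acc=4568 shift=14
  byte[4]=0xC1 cont=1 payload=0x41=65: acc |= 65<<14 -> acc=1069528 shift=21
  byte[5]=0x43 cont=0 payload=0x43=67: acc |= 67<<21 -> acc=141578712 shift=28 [end]
Varint 3: bytes[2:6] = D8 A3 C1 43 -> value 141578712 (4 byte(s))
  byte[6]=0x61 cont=0 payload=0x61=97: acc |= 97<<0 -> acc=97 shift=7 [end]
Varint 4: bytes[6:7] = 61 -> value 97 (1 byte(s))

Answer: 2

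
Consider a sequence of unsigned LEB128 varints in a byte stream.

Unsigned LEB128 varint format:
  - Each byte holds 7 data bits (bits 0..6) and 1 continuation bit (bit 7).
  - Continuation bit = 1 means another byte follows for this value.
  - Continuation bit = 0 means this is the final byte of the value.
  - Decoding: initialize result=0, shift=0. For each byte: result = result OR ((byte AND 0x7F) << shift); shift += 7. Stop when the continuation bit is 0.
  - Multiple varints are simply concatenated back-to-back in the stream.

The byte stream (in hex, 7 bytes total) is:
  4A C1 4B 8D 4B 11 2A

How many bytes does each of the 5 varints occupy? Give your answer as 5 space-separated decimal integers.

  byte[0]=0x4A cont=0 payload=0x4A=74: acc |= 74<<0 -> acc=74 shift=7 [end]
Varint 1: bytes[0:1] = 4A -> value 74 (1 byte(s))
  byte[1]=0xC1 cont=1 payload=0x41=65: acc |= 65<<0 -> acc=65 shift=7
  byte[2]=0x4B cont=0 payload=0x4B=75: acc |= 75<<7 -> acc=9665 shift=14 [end]
Varint 2: bytes[1:3] = C1 4B -> value 9665 (2 byte(s))
  byte[3]=0x8D cont=1 payload=0x0D=13: acc |= 13<<0 -> acc=13 shift=7
  byte[4]=0x4B cont=0 payload=0x4B=75: acc |= 75<<7 -> acc=9613 shift=14 [end]
Varint 3: bytes[3:5] = 8D 4B -> value 9613 (2 byte(s))
  byte[5]=0x11 cont=0 payload=0x11=17: acc |= 17<<0 -> acc=17 shift=7 [end]
Varint 4: bytes[5:6] = 11 -> value 17 (1 byte(s))
  byte[6]=0x2A cont=0 payload=0x2A=42: acc |= 42<<0 -> acc=42 shift=7 [end]
Varint 5: bytes[6:7] = 2A -> value 42 (1 byte(s))

Answer: 1 2 2 1 1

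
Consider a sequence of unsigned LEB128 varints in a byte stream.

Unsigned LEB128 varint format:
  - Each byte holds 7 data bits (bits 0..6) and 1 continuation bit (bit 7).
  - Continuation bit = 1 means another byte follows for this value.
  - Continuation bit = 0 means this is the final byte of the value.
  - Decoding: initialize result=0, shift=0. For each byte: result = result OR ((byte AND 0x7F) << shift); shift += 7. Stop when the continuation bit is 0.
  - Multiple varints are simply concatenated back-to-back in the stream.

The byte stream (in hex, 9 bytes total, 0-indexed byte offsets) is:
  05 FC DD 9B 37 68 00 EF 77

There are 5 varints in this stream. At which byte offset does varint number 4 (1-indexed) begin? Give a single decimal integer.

Answer: 6

Derivation:
  byte[0]=0x05 cont=0 payload=0x05=5: acc |= 5<<0 -> acc=5 shift=7 [end]
Varint 1: bytes[0:1] = 05 -> value 5 (1 byte(s))
  byte[1]=0xFC cont=1 payload=0x7C=124: acc |= 124<<0 -> acc=124 shift=7
  byte[2]=0xDD cont=1 payload=0x5D=93: acc |= 93<<7 -> acc=12028 shift=14
  byte[3]=0x9B cont=1 payload=0x1B=27: acc |= 27<<14 -> acc=454396 shift=21
  byte[4]=0x37 cont=0 payload=0x37=55: acc |= 55<<21 -> acc=115797756 shift=28 [end]
Varint 2: bytes[1:5] = FC DD 9B 37 -> value 115797756 (4 byte(s))
  byte[5]=0x68 cont=0 payload=0x68=104: acc |= 104<<0 -> acc=104 shift=7 [end]
Varint 3: bytes[5:6] = 68 -> value 104 (1 byte(s))
  byte[6]=0x00 cont=0 payload=0x00=0: acc |= 0<<0 -> acc=0 shift=7 [end]
Varint 4: bytes[6:7] = 00 -> value 0 (1 byte(s))
  byte[7]=0xEF cont=1 payload=0x6F=111: acc |= 111<<0 -> acc=111 shift=7
  byte[8]=0x77 cont=0 payload=0x77=119: acc |= 119<<7 -> acc=15343 shift=14 [end]
Varint 5: bytes[7:9] = EF 77 -> value 15343 (2 byte(s))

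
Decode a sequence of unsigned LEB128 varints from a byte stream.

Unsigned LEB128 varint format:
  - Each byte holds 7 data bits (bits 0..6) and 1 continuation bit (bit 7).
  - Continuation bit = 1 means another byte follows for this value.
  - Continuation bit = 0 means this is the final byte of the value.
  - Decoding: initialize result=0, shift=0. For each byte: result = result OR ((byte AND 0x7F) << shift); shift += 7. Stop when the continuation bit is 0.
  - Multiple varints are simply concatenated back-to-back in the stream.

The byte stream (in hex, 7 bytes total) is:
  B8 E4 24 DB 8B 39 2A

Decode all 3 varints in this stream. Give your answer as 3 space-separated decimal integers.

  byte[0]=0xB8 cont=1 payload=0x38=56: acc |= 56<<0 -> acc=56 shift=7
  byte[1]=0xE4 cont=1 payload=0x64=100: acc |= 100<<7 -> acc=12856 shift=14
  byte[2]=0x24 cont=0 payload=0x24=36: acc |= 36<<14 -> acc=602680 shift=21 [end]
Varint 1: bytes[0:3] = B8 E4 24 -> value 602680 (3 byte(s))
  byte[3]=0xDB cont=1 payload=0x5B=91: acc |= 91<<0 -> acc=91 shift=7
  byte[4]=0x8B cont=1 payload=0x0B=11: acc |= 11<<7 -> acc=1499 shift=14
  byte[5]=0x39 cont=0 payload=0x39=57: acc |= 57<<14 -> acc=935387 shift=21 [end]
Varint 2: bytes[3:6] = DB 8B 39 -> value 935387 (3 byte(s))
  byte[6]=0x2A cont=0 payload=0x2A=42: acc |= 42<<0 -> acc=42 shift=7 [end]
Varint 3: bytes[6:7] = 2A -> value 42 (1 byte(s))

Answer: 602680 935387 42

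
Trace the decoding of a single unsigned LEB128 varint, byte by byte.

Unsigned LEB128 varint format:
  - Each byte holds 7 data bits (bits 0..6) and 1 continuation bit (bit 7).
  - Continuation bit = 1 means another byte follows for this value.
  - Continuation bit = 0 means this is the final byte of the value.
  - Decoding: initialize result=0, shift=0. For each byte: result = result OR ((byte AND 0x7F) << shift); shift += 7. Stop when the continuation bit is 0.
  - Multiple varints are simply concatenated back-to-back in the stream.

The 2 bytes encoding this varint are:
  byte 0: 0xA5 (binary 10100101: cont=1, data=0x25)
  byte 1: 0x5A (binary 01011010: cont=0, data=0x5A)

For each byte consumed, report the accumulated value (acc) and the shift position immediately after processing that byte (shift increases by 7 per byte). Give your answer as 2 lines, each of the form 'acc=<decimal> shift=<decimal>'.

byte 0=0xA5: payload=0x25=37, contrib = 37<<0 = 37; acc -> 37, shift -> 7
byte 1=0x5A: payload=0x5A=90, contrib = 90<<7 = 11520; acc -> 11557, shift -> 14

Answer: acc=37 shift=7
acc=11557 shift=14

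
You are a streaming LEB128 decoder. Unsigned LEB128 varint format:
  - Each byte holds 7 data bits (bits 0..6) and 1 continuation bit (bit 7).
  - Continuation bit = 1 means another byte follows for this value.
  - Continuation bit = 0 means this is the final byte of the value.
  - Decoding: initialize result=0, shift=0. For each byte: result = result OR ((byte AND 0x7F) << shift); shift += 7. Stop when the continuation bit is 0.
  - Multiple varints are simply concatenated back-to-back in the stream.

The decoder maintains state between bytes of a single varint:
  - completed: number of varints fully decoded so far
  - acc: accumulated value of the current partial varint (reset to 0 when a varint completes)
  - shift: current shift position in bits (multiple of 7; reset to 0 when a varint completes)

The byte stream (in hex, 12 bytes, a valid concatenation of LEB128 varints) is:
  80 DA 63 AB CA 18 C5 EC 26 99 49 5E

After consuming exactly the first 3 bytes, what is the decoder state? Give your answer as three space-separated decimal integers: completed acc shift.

Answer: 1 0 0

Derivation:
byte[0]=0x80 cont=1 payload=0x00: acc |= 0<<0 -> completed=0 acc=0 shift=7
byte[1]=0xDA cont=1 payload=0x5A: acc |= 90<<7 -> completed=0 acc=11520 shift=14
byte[2]=0x63 cont=0 payload=0x63: varint #1 complete (value=1633536); reset -> completed=1 acc=0 shift=0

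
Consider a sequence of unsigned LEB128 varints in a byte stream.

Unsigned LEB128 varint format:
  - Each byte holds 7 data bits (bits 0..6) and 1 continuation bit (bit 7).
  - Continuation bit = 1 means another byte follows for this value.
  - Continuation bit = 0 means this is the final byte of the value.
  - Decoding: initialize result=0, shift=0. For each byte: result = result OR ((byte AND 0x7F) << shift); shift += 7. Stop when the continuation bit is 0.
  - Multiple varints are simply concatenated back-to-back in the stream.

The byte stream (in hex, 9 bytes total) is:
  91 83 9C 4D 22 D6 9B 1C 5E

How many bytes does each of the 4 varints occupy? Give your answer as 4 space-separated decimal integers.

Answer: 4 1 3 1

Derivation:
  byte[0]=0x91 cont=1 payload=0x11=17: acc |= 17<<0 -> acc=17 shift=7
  byte[1]=0x83 cont=1 payload=0x03=3: acc |= 3<<7 -> acc=401 shift=14
  byte[2]=0x9C cont=1 payload=0x1C=28: acc |= 28<<14 -> acc=459153 shift=21
  byte[3]=0x4D cont=0 payload=0x4D=77: acc |= 77<<21 -> acc=161939857 shift=28 [end]
Varint 1: bytes[0:4] = 91 83 9C 4D -> value 161939857 (4 byte(s))
  byte[4]=0x22 cont=0 payload=0x22=34: acc |= 34<<0 -> acc=34 shift=7 [end]
Varint 2: bytes[4:5] = 22 -> value 34 (1 byte(s))
  byte[5]=0xD6 cont=1 payload=0x56=86: acc |= 86<<0 -> acc=86 shift=7
  byte[6]=0x9B cont=1 payload=0x1B=27: acc |= 27<<7 -> acc=3542 shift=14
  byte[7]=0x1C cont=0 payload=0x1C=28: acc |= 28<<14 -> acc=462294 shift=21 [end]
Varint 3: bytes[5:8] = D6 9B 1C -> value 462294 (3 byte(s))
  byte[8]=0x5E cont=0 payload=0x5E=94: acc |= 94<<0 -> acc=94 shift=7 [end]
Varint 4: bytes[8:9] = 5E -> value 94 (1 byte(s))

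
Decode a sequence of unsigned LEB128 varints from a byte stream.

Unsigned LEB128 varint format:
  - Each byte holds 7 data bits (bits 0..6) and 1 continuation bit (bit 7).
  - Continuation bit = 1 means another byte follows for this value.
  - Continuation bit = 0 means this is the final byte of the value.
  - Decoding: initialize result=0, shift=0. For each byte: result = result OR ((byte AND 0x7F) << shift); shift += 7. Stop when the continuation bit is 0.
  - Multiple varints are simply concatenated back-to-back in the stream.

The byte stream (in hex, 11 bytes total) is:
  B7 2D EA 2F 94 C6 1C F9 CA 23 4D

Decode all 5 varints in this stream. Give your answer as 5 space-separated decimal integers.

  byte[0]=0xB7 cont=1 payload=0x37=55: acc |= 55<<0 -> acc=55 shift=7
  byte[1]=0x2D cont=0 payload=0x2D=45: acc |= 45<<7 -> acc=5815 shift=14 [end]
Varint 1: bytes[0:2] = B7 2D -> value 5815 (2 byte(s))
  byte[2]=0xEA cont=1 payload=0x6A=106: acc |= 106<<0 -> acc=106 shift=7
  byte[3]=0x2F cont=0 payload=0x2F=47: acc |= 47<<7 -> acc=6122 shift=14 [end]
Varint 2: bytes[2:4] = EA 2F -> value 6122 (2 byte(s))
  byte[4]=0x94 cont=1 payload=0x14=20: acc |= 20<<0 -> acc=20 shift=7
  byte[5]=0xC6 cont=1 payload=0x46=70: acc |= 70<<7 -> acc=8980 shift=14
  byte[6]=0x1C cont=0 payload=0x1C=28: acc |= 28<<14 -> acc=467732 shift=21 [end]
Varint 3: bytes[4:7] = 94 C6 1C -> value 467732 (3 byte(s))
  byte[7]=0xF9 cont=1 payload=0x79=121: acc |= 121<<0 -> acc=121 shift=7
  byte[8]=0xCA cont=1 payload=0x4A=74: acc |= 74<<7 -> acc=9593 shift=14
  byte[9]=0x23 cont=0 payload=0x23=35: acc |= 35<<14 -> acc=583033 shift=21 [end]
Varint 4: bytes[7:10] = F9 CA 23 -> value 583033 (3 byte(s))
  byte[10]=0x4D cont=0 payload=0x4D=77: acc |= 77<<0 -> acc=77 shift=7 [end]
Varint 5: bytes[10:11] = 4D -> value 77 (1 byte(s))

Answer: 5815 6122 467732 583033 77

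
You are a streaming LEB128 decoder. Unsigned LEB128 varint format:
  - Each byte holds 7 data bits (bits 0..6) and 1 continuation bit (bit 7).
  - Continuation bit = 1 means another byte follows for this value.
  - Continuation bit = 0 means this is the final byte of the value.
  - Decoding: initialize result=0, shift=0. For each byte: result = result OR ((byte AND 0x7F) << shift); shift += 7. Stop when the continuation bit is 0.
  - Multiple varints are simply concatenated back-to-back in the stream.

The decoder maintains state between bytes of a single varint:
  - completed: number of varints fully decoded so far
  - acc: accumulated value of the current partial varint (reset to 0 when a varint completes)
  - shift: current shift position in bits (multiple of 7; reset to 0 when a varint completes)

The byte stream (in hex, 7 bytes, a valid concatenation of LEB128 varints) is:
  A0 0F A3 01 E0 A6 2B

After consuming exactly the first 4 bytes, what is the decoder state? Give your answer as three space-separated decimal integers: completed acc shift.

Answer: 2 0 0

Derivation:
byte[0]=0xA0 cont=1 payload=0x20: acc |= 32<<0 -> completed=0 acc=32 shift=7
byte[1]=0x0F cont=0 payload=0x0F: varint #1 complete (value=1952); reset -> completed=1 acc=0 shift=0
byte[2]=0xA3 cont=1 payload=0x23: acc |= 35<<0 -> completed=1 acc=35 shift=7
byte[3]=0x01 cont=0 payload=0x01: varint #2 complete (value=163); reset -> completed=2 acc=0 shift=0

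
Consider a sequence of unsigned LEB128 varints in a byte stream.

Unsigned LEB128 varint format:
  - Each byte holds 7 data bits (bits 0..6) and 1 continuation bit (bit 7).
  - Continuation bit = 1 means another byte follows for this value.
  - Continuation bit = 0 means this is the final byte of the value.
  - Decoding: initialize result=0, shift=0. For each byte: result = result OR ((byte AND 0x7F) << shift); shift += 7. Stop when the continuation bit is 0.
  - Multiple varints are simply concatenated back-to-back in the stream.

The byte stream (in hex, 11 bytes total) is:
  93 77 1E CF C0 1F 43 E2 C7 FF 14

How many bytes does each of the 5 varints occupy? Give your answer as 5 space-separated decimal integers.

Answer: 2 1 3 1 4

Derivation:
  byte[0]=0x93 cont=1 payload=0x13=19: acc |= 19<<0 -> acc=19 shift=7
  byte[1]=0x77 cont=0 payload=0x77=119: acc |= 119<<7 -> acc=15251 shift=14 [end]
Varint 1: bytes[0:2] = 93 77 -> value 15251 (2 byte(s))
  byte[2]=0x1E cont=0 payload=0x1E=30: acc |= 30<<0 -> acc=30 shift=7 [end]
Varint 2: bytes[2:3] = 1E -> value 30 (1 byte(s))
  byte[3]=0xCF cont=1 payload=0x4F=79: acc |= 79<<0 -> acc=79 shift=7
  byte[4]=0xC0 cont=1 payload=0x40=64: acc |= 64<<7 -> acc=8271 shift=14
  byte[5]=0x1F cont=0 payload=0x1F=31: acc |= 31<<14 -> acc=516175 shift=21 [end]
Varint 3: bytes[3:6] = CF C0 1F -> value 516175 (3 byte(s))
  byte[6]=0x43 cont=0 payload=0x43=67: acc |= 67<<0 -> acc=67 shift=7 [end]
Varint 4: bytes[6:7] = 43 -> value 67 (1 byte(s))
  byte[7]=0xE2 cont=1 payload=0x62=98: acc |= 98<<0 -> acc=98 shift=7
  byte[8]=0xC7 cont=1 payload=0x47=71: acc |= 71<<7 -> acc=9186 shift=14
  byte[9]=0xFF cont=1 payload=0x7F=127: acc |= 127<<14 -> acc=2089954 shift=21
  byte[10]=0x14 cont=0 payload=0x14=20: acc |= 20<<21 -> acc=44032994 shift=28 [end]
Varint 5: bytes[7:11] = E2 C7 FF 14 -> value 44032994 (4 byte(s))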